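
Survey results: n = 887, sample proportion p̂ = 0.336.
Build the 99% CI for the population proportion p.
(0.295, 0.377)

Proportion CI:
SE = √(p̂(1-p̂)/n) = √(0.336 · 0.664 / 887) = 0.01586

z* = 2.576
Margin = z* · SE = 2.576 · 0.01586 = 0.0409

CI: 0.336 ± 0.0409 = (0.295, 0.377)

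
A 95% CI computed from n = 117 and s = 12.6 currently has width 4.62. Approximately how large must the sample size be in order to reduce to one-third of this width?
n ≈ 1053

CI width ∝ 1/√n
To reduce width by factor 3, need √n to grow by 3 → need 3² = 9 times as many samples.

Current: n = 117, width = 4.62
New: n = 1053, width ≈ 1.52

Width reduced by factor of 4.62/1.52 = 3.04.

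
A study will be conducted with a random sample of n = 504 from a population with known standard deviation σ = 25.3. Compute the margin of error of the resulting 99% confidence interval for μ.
Margin of error = 2.90

Margin of error = z* · σ/√n
= 2.576 · 25.3/√504
= 2.576 · 25.3/22.4499
= 2.90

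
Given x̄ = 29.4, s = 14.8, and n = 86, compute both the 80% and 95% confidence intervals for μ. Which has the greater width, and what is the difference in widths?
95% CI is wider by 2.23

df = 85
80% CI: t* = 1.292, (27.34, 31.46), width = 2 · t* · s/√n = 4.12
95% CI: t* = 1.988, (26.23, 32.57), width = 2 · t* · s/√n = 6.35

The 95% CI is wider by 6.35 - 4.12 = 2.23.
Higher confidence requires a wider interval.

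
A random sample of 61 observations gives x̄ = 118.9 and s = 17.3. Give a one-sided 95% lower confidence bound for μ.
μ ≥ 115.20

Lower bound (one-sided):
t* = 1.671 (one-sided for 95%)
Lower bound = x̄ - t* · s/√n = 118.9 - 1.671 · 17.3/√61 = 115.20

We are 95% confident that μ ≥ 115.20.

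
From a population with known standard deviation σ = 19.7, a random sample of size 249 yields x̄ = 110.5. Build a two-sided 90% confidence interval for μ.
(108.45, 112.55)

z-interval (σ known):
z* = 1.645 for 90% confidence

Margin of error = z* · σ/√n = 1.645 · 19.7/√249 = 2.05

CI: (110.5 - 2.05, 110.5 + 2.05) = (108.45, 112.55)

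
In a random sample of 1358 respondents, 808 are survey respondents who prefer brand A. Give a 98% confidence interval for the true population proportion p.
(0.564, 0.626)

Proportion CI:
p̂ = 808/1358 = 0.59499
SE = √(p̂(1-p̂)/n) = √(0.59499 · 0.40501 / 1358) = 0.01332

z* = 2.326
Margin = z* · SE = 2.326 · 0.01332 = 0.0310

CI: 0.59499 ± 0.0310 = (0.564, 0.626)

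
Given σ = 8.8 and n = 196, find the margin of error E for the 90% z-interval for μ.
Margin of error = 1.03

Margin of error = z* · σ/√n
= 1.645 · 8.8/√196
= 1.645 · 8.8/14.0000
= 1.03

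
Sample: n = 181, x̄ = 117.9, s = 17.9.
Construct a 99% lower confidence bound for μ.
μ ≥ 114.78

Lower bound (one-sided):
t* = 2.347 (one-sided for 99%)
Lower bound = x̄ - t* · s/√n = 117.9 - 2.347 · 17.9/√181 = 114.78

We are 99% confident that μ ≥ 114.78.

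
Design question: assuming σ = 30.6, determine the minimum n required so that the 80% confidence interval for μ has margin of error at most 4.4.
n ≥ 80

For margin E ≤ 4.4:
n ≥ (z* · σ / E)²
n ≥ (1.282 · 30.6 / 4.4)²
n ≥ 79.49

Minimum n = 80 (rounding up)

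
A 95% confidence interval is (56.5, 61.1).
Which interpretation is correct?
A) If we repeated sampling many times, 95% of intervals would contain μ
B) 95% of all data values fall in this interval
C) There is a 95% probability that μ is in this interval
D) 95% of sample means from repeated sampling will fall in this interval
A

A) Correct — this is the frequentist long-run coverage interpretation.
B) Wrong — a CI is about the parameter μ, not individual data values.
C) Wrong — μ is fixed; the randomness lives in the interval, not in μ.
D) Wrong — coverage applies to intervals containing μ, not to future x̄ values.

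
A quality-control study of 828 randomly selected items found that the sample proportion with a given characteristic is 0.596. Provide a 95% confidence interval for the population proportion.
(0.563, 0.629)

Proportion CI:
SE = √(p̂(1-p̂)/n) = √(0.596 · 0.404 / 828) = 0.01705

z* = 1.960
Margin = z* · SE = 1.960 · 0.01705 = 0.0334

CI: 0.596 ± 0.0334 = (0.563, 0.629)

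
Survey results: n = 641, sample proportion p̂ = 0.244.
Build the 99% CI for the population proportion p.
(0.200, 0.288)

Proportion CI:
SE = √(p̂(1-p̂)/n) = √(0.244 · 0.756 / 641) = 0.01696

z* = 2.576
Margin = z* · SE = 2.576 · 0.01696 = 0.0437

CI: 0.244 ± 0.0437 = (0.200, 0.288)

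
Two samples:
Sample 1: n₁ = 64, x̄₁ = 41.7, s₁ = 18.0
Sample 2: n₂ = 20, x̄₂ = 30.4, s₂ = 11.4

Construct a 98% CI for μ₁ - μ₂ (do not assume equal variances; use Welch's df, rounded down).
(3.13, 19.47)

Difference: x̄₁ - x̄₂ = 11.30
SE = √(s₁²/n₁ + s₂²/n₂) = √(18.0²/64 + 11.4²/20) = 3.4001
df = 50.83 → 50 (Welch–Satterthwaite, rounded down)
t* = 2.403

CI: 11.30 ± 2.403 · 3.4001 = 11.30 ± 8.17 = (3.13, 19.47)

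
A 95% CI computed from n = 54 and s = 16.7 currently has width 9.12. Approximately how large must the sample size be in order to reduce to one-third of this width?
n ≈ 486

CI width ∝ 1/√n
To reduce width by factor 3, need √n to grow by 3 → need 3² = 9 times as many samples.

Current: n = 54, width = 9.12
New: n = 486, width ≈ 2.98

Width reduced by factor of 9.12/2.98 = 3.06.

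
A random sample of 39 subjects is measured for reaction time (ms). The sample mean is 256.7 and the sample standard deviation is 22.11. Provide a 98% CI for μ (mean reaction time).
(248.10, 265.30)

t-interval (σ unknown):
df = n - 1 = 38
t* = 2.429 for 98% confidence

Margin of error = t* · s/√n = 2.429 · 22.11/√39 = 8.60

CI: (248.10, 265.30)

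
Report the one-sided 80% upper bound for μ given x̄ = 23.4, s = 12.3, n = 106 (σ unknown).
μ ≤ 24.41

Upper bound (one-sided):
t* = 0.845 (one-sided for 80%)
Upper bound = x̄ + t* · s/√n = 23.4 + 0.845 · 12.3/√106 = 24.41

We are 80% confident that μ ≤ 24.41.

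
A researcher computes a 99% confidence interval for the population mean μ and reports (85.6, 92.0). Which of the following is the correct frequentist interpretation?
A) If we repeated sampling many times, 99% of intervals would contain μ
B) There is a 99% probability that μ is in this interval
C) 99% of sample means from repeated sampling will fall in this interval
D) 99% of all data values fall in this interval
A

A) Correct — this is the frequentist long-run coverage interpretation.
B) Wrong — μ is fixed; the randomness lives in the interval, not in μ.
C) Wrong — coverage applies to intervals containing μ, not to future x̄ values.
D) Wrong — a CI is about the parameter μ, not individual data values.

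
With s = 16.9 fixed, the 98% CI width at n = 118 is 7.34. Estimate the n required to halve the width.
n ≈ 472

CI width ∝ 1/√n
To reduce width by factor 2, need √n to grow by 2 → need 2² = 4 times as many samples.

Current: n = 118, width = 7.34
New: n = 472, width ≈ 3.63

Width reduced by factor of 7.34/3.63 = 2.02.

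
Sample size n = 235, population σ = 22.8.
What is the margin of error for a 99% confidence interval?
Margin of error = 3.83

Margin of error = z* · σ/√n
= 2.576 · 22.8/√235
= 2.576 · 22.8/15.3297
= 3.83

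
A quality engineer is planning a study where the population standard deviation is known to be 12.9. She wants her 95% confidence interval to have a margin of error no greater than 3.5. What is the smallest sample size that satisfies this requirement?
n ≥ 53

For margin E ≤ 3.5:
n ≥ (z* · σ / E)²
n ≥ (1.960 · 12.9 / 3.5)²
n ≥ 52.19

Minimum n = 53 (rounding up)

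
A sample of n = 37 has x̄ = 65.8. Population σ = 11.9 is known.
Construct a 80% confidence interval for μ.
(63.29, 68.31)

z-interval (σ known):
z* = 1.282 for 80% confidence

Margin of error = z* · σ/√n = 1.282 · 11.9/√37 = 2.51

CI: (65.8 - 2.51, 65.8 + 2.51) = (63.29, 68.31)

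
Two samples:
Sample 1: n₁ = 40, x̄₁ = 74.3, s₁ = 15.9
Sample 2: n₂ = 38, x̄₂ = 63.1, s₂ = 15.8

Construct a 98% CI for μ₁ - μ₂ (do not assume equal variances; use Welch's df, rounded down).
(2.67, 19.73)

Difference: x̄₁ - x̄₂ = 11.20
SE = √(s₁²/n₁ + s₂²/n₂) = √(15.9²/40 + 15.8²/38) = 3.5902
df = 75.84 → 75 (Welch–Satterthwaite, rounded down)
t* = 2.377

CI: 11.20 ± 2.377 · 3.5902 = 11.20 ± 8.53 = (2.67, 19.73)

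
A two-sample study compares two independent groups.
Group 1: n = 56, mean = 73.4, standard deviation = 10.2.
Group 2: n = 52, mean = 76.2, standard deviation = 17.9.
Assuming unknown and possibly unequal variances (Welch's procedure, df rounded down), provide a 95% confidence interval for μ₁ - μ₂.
(-8.44, 2.84)

Difference: x̄₁ - x̄₂ = -2.80
SE = √(s₁²/n₁ + s₂²/n₂) = √(10.2²/56 + 17.9²/52) = 2.8319
df = 79.67 → 79 (Welch–Satterthwaite, rounded down)
t* = 1.990

CI: -2.80 ± 1.990 · 2.8319 = -2.80 ± 5.64 = (-8.44, 2.84)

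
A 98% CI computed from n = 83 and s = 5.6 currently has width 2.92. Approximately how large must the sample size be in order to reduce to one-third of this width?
n ≈ 747

CI width ∝ 1/√n
To reduce width by factor 3, need √n to grow by 3 → need 3² = 9 times as many samples.

Current: n = 83, width = 2.92
New: n = 747, width ≈ 0.96

Width reduced by factor of 2.92/0.96 = 3.04.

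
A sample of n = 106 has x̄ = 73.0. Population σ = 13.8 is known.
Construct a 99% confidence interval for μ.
(69.55, 76.45)

z-interval (σ known):
z* = 2.576 for 99% confidence

Margin of error = z* · σ/√n = 2.576 · 13.8/√106 = 3.45

CI: (73.0 - 3.45, 73.0 + 3.45) = (69.55, 76.45)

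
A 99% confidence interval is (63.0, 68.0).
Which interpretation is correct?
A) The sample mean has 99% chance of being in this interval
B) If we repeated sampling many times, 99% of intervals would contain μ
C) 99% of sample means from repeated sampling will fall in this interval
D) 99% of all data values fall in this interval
B

A) Wrong — x̄ is observed and sits in the interval by construction.
B) Correct — this is the frequentist long-run coverage interpretation.
C) Wrong — coverage applies to intervals containing μ, not to future x̄ values.
D) Wrong — a CI is about the parameter μ, not individual data values.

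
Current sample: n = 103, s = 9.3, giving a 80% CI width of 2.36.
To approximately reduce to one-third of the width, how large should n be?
n ≈ 927

CI width ∝ 1/√n
To reduce width by factor 3, need √n to grow by 3 → need 3² = 9 times as many samples.

Current: n = 103, width = 2.36
New: n = 927, width ≈ 0.78

Width reduced by factor of 2.36/0.78 = 3.03.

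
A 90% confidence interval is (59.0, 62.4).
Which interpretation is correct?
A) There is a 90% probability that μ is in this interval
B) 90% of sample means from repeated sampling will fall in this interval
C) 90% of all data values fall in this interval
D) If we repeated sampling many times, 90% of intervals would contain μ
D

A) Wrong — μ is fixed; the randomness lives in the interval, not in μ.
B) Wrong — coverage applies to intervals containing μ, not to future x̄ values.
C) Wrong — a CI is about the parameter μ, not individual data values.
D) Correct — this is the frequentist long-run coverage interpretation.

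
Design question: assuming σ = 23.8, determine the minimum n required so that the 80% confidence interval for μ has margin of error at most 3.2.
n ≥ 91

For margin E ≤ 3.2:
n ≥ (z* · σ / E)²
n ≥ (1.282 · 23.8 / 3.2)²
n ≥ 90.91

Minimum n = 91 (rounding up)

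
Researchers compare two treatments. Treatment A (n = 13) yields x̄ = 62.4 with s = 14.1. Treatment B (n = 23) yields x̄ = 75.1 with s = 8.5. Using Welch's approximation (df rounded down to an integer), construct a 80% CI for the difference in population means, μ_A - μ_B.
(-18.42, -6.98)

Difference: x̄₁ - x̄₂ = -12.70
SE = √(s₁²/n₁ + s₂²/n₂) = √(14.1²/13 + 8.5²/23) = 4.2935
df = 17.04 → 17 (Welch–Satterthwaite, rounded down)
t* = 1.333

CI: -12.70 ± 1.333 · 4.2935 = -12.70 ± 5.72 = (-18.42, -6.98)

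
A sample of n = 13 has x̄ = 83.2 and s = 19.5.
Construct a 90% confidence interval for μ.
(73.56, 92.84)

t-interval (σ unknown):
df = n - 1 = 12
t* = 1.782 for 90% confidence

Margin of error = t* · s/√n = 1.782 · 19.5/√13 = 9.64

CI: (73.56, 92.84)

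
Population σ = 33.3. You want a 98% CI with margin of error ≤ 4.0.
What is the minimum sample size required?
n ≥ 375

For margin E ≤ 4.0:
n ≥ (z* · σ / E)²
n ≥ (2.326 · 33.3 / 4.0)²
n ≥ 374.96

Minimum n = 375 (rounding up)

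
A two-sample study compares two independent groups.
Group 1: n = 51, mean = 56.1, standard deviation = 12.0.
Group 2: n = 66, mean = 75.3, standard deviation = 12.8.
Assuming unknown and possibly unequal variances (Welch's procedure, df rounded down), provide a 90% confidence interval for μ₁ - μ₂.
(-23.02, -15.38)

Difference: x̄₁ - x̄₂ = -19.20
SE = √(s₁²/n₁ + s₂²/n₂) = √(12.0²/51 + 12.8²/66) = 2.3035
df = 110.73 → 110 (Welch–Satterthwaite, rounded down)
t* = 1.659

CI: -19.20 ± 1.659 · 2.3035 = -19.20 ± 3.82 = (-23.02, -15.38)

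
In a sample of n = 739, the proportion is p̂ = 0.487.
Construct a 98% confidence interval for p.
(0.444, 0.530)

Proportion CI:
SE = √(p̂(1-p̂)/n) = √(0.487 · 0.513 / 739) = 0.01839

z* = 2.326
Margin = z* · SE = 2.326 · 0.01839 = 0.0428

CI: 0.487 ± 0.0428 = (0.444, 0.530)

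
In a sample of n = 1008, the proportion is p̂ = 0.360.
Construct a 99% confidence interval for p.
(0.321, 0.399)

Proportion CI:
SE = √(p̂(1-p̂)/n) = √(0.360 · 0.640 / 1008) = 0.01512

z* = 2.576
Margin = z* · SE = 2.576 · 0.01512 = 0.0389

CI: 0.360 ± 0.0389 = (0.321, 0.399)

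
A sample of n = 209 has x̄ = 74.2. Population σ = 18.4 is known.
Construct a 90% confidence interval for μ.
(72.11, 76.29)

z-interval (σ known):
z* = 1.645 for 90% confidence

Margin of error = z* · σ/√n = 1.645 · 18.4/√209 = 2.09

CI: (74.2 - 2.09, 74.2 + 2.09) = (72.11, 76.29)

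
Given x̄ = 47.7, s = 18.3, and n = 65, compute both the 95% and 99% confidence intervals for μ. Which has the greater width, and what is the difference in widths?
99% CI is wider by 2.98

df = 64
95% CI: t* = 1.998, (43.16, 52.24), width = 2 · t* · s/√n = 9.07
99% CI: t* = 2.655, (41.67, 53.73), width = 2 · t* · s/√n = 12.05

The 99% CI is wider by 12.05 - 9.07 = 2.98.
Higher confidence requires a wider interval.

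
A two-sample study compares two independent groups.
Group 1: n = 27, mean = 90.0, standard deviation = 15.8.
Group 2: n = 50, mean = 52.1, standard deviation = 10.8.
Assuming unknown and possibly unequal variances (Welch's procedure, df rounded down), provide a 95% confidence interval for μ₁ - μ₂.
(31.02, 44.78)

Difference: x̄₁ - x̄₂ = 37.90
SE = √(s₁²/n₁ + s₂²/n₂) = √(15.8²/27 + 10.8²/50) = 3.4028
df = 39.44 → 39 (Welch–Satterthwaite, rounded down)
t* = 2.023

CI: 37.90 ± 2.023 · 3.4028 = 37.90 ± 6.88 = (31.02, 44.78)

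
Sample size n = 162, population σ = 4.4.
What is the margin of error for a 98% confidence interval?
Margin of error = 0.80

Margin of error = z* · σ/√n
= 2.326 · 4.4/√162
= 2.326 · 4.4/12.7279
= 0.80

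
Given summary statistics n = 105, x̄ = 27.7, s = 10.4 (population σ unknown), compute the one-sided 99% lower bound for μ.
μ ≥ 25.30

Lower bound (one-sided):
t* = 2.363 (one-sided for 99%)
Lower bound = x̄ - t* · s/√n = 27.7 - 2.363 · 10.4/√105 = 25.30

We are 99% confident that μ ≥ 25.30.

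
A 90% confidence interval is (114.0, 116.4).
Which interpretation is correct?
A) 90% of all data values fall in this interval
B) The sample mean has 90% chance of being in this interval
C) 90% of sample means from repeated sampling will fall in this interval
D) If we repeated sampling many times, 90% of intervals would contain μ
D

A) Wrong — a CI is about the parameter μ, not individual data values.
B) Wrong — x̄ is observed and sits in the interval by construction.
C) Wrong — coverage applies to intervals containing μ, not to future x̄ values.
D) Correct — this is the frequentist long-run coverage interpretation.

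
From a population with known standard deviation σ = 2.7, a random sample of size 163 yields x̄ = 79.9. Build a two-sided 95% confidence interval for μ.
(79.49, 80.31)

z-interval (σ known):
z* = 1.960 for 95% confidence

Margin of error = z* · σ/√n = 1.960 · 2.7/√163 = 0.41

CI: (79.9 - 0.41, 79.9 + 0.41) = (79.49, 80.31)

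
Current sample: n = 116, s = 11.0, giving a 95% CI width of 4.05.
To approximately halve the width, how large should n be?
n ≈ 464

CI width ∝ 1/√n
To reduce width by factor 2, need √n to grow by 2 → need 2² = 4 times as many samples.

Current: n = 116, width = 4.05
New: n = 464, width ≈ 2.01

Width reduced by factor of 4.05/2.01 = 2.01.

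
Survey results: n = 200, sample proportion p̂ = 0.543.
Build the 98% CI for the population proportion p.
(0.461, 0.625)

Proportion CI:
SE = √(p̂(1-p̂)/n) = √(0.543 · 0.457 / 200) = 0.03522

z* = 2.326
Margin = z* · SE = 2.326 · 0.03522 = 0.0819

CI: 0.543 ± 0.0819 = (0.461, 0.625)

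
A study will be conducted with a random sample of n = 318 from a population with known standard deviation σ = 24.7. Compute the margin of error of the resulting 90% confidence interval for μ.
Margin of error = 2.28

Margin of error = z* · σ/√n
= 1.645 · 24.7/√318
= 1.645 · 24.7/17.8326
= 2.28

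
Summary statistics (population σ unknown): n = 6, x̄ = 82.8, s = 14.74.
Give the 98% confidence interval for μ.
(62.55, 103.05)

t-interval (σ unknown):
df = n - 1 = 5
t* = 3.365 for 98% confidence

Margin of error = t* · s/√n = 3.365 · 14.74/√6 = 20.25

CI: (62.55, 103.05)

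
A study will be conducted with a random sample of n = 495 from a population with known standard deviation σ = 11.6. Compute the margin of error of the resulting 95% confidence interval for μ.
Margin of error = 1.02

Margin of error = z* · σ/√n
= 1.960 · 11.6/√495
= 1.960 · 11.6/22.2486
= 1.02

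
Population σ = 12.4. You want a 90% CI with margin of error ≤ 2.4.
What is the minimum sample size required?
n ≥ 73

For margin E ≤ 2.4:
n ≥ (z* · σ / E)²
n ≥ (1.645 · 12.4 / 2.4)²
n ≥ 72.24

Minimum n = 73 (rounding up)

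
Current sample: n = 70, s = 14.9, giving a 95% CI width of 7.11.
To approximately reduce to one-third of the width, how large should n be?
n ≈ 630

CI width ∝ 1/√n
To reduce width by factor 3, need √n to grow by 3 → need 3² = 9 times as many samples.

Current: n = 70, width = 7.11
New: n = 630, width ≈ 2.33

Width reduced by factor of 7.11/2.33 = 3.05.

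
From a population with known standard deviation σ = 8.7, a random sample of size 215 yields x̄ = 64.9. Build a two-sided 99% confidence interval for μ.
(63.37, 66.43)

z-interval (σ known):
z* = 2.576 for 99% confidence

Margin of error = z* · σ/√n = 2.576 · 8.7/√215 = 1.53

CI: (64.9 - 1.53, 64.9 + 1.53) = (63.37, 66.43)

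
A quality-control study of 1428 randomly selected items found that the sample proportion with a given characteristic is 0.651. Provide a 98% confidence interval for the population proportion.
(0.622, 0.680)

Proportion CI:
SE = √(p̂(1-p̂)/n) = √(0.651 · 0.349 / 1428) = 0.01261

z* = 2.326
Margin = z* · SE = 2.326 · 0.01261 = 0.0293

CI: 0.651 ± 0.0293 = (0.622, 0.680)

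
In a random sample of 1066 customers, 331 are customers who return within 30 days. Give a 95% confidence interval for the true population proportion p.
(0.283, 0.338)

Proportion CI:
p̂ = 331/1066 = 0.31051
SE = √(p̂(1-p̂)/n) = √(0.31051 · 0.68949 / 1066) = 0.01417

z* = 1.960
Margin = z* · SE = 1.960 · 0.01417 = 0.0278

CI: 0.31051 ± 0.0278 = (0.283, 0.338)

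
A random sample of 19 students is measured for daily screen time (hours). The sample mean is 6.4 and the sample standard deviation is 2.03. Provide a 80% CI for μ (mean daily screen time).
(5.78, 7.02)

t-interval (σ unknown):
df = n - 1 = 18
t* = 1.330 for 80% confidence

Margin of error = t* · s/√n = 1.330 · 2.03/√19 = 0.62

CI: (5.78, 7.02)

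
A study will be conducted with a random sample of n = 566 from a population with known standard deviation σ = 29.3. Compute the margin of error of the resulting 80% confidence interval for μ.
Margin of error = 1.58

Margin of error = z* · σ/√n
= 1.282 · 29.3/√566
= 1.282 · 29.3/23.7908
= 1.58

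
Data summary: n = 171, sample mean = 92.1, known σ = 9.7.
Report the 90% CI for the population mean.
(90.88, 93.32)

z-interval (σ known):
z* = 1.645 for 90% confidence

Margin of error = z* · σ/√n = 1.645 · 9.7/√171 = 1.22

CI: (92.1 - 1.22, 92.1 + 1.22) = (90.88, 93.32)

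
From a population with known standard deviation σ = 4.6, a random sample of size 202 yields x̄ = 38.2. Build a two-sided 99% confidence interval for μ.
(37.37, 39.03)

z-interval (σ known):
z* = 2.576 for 99% confidence

Margin of error = z* · σ/√n = 2.576 · 4.6/√202 = 0.83

CI: (38.2 - 0.83, 38.2 + 0.83) = (37.37, 39.03)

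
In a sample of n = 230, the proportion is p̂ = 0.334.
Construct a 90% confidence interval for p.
(0.283, 0.385)

Proportion CI:
SE = √(p̂(1-p̂)/n) = √(0.334 · 0.666 / 230) = 0.03110

z* = 1.645
Margin = z* · SE = 1.645 · 0.03110 = 0.0512

CI: 0.334 ± 0.0512 = (0.283, 0.385)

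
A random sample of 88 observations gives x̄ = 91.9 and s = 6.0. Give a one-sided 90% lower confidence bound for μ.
μ ≥ 91.07

Lower bound (one-sided):
t* = 1.291 (one-sided for 90%)
Lower bound = x̄ - t* · s/√n = 91.9 - 1.291 · 6.0/√88 = 91.07

We are 90% confident that μ ≥ 91.07.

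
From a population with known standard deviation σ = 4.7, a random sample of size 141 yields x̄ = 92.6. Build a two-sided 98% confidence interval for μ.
(91.68, 93.52)

z-interval (σ known):
z* = 2.326 for 98% confidence

Margin of error = z* · σ/√n = 2.326 · 4.7/√141 = 0.92

CI: (92.6 - 0.92, 92.6 + 0.92) = (91.68, 93.52)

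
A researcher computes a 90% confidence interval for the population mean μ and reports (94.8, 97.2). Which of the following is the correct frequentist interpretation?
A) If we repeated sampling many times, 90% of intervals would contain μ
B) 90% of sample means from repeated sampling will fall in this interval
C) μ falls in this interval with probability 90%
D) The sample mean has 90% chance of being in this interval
A

A) Correct — this is the frequentist long-run coverage interpretation.
B) Wrong — coverage applies to intervals containing μ, not to future x̄ values.
C) Wrong — μ is fixed; the randomness lives in the interval, not in μ.
D) Wrong — x̄ is observed and sits in the interval by construction.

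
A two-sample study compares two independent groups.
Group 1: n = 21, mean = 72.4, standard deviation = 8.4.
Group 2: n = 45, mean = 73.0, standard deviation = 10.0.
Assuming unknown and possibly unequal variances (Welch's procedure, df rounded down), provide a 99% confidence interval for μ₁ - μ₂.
(-6.95, 5.75)

Difference: x̄₁ - x̄₂ = -0.60
SE = √(s₁²/n₁ + s₂²/n₂) = √(8.4²/21 + 10.0²/45) = 2.3627
df = 46.05 → 46 (Welch–Satterthwaite, rounded down)
t* = 2.687

CI: -0.60 ± 2.687 · 2.3627 = -0.60 ± 6.35 = (-6.95, 5.75)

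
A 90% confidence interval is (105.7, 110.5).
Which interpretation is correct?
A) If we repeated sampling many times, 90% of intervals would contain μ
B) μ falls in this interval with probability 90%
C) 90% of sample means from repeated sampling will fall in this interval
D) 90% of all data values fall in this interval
A

A) Correct — this is the frequentist long-run coverage interpretation.
B) Wrong — μ is fixed; the randomness lives in the interval, not in μ.
C) Wrong — coverage applies to intervals containing μ, not to future x̄ values.
D) Wrong — a CI is about the parameter μ, not individual data values.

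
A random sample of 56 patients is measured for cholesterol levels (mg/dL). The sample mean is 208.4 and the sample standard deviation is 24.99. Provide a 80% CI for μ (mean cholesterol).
(204.07, 212.73)

t-interval (σ unknown):
df = n - 1 = 55
t* = 1.297 for 80% confidence

Margin of error = t* · s/√n = 1.297 · 24.99/√56 = 4.33

CI: (204.07, 212.73)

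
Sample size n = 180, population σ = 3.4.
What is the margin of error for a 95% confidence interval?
Margin of error = 0.50

Margin of error = z* · σ/√n
= 1.960 · 3.4/√180
= 1.960 · 3.4/13.4164
= 0.50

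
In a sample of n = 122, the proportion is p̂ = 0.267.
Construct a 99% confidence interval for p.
(0.164, 0.370)

Proportion CI:
SE = √(p̂(1-p̂)/n) = √(0.267 · 0.733 / 122) = 0.04005

z* = 2.576
Margin = z* · SE = 2.576 · 0.04005 = 0.1032

CI: 0.267 ± 0.1032 = (0.164, 0.370)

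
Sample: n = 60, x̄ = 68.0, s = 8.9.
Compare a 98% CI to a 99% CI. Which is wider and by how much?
99% CI is wider by 0.63

df = 59
98% CI: t* = 2.391, (65.25, 70.75), width = 2 · t* · s/√n = 5.49
99% CI: t* = 2.662, (64.94, 71.06), width = 2 · t* · s/√n = 6.12

The 99% CI is wider by 6.12 - 5.49 = 0.63.
Higher confidence requires a wider interval.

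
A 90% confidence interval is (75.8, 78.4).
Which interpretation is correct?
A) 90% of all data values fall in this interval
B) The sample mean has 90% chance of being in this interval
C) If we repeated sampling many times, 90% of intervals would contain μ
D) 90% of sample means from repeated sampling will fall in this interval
C

A) Wrong — a CI is about the parameter μ, not individual data values.
B) Wrong — x̄ is observed and sits in the interval by construction.
C) Correct — this is the frequentist long-run coverage interpretation.
D) Wrong — coverage applies to intervals containing μ, not to future x̄ values.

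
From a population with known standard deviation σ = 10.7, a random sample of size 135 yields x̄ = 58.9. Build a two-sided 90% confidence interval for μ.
(57.39, 60.41)

z-interval (σ known):
z* = 1.645 for 90% confidence

Margin of error = z* · σ/√n = 1.645 · 10.7/√135 = 1.51

CI: (58.9 - 1.51, 58.9 + 1.51) = (57.39, 60.41)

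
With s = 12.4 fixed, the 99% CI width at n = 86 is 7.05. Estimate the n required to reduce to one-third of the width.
n ≈ 774

CI width ∝ 1/√n
To reduce width by factor 3, need √n to grow by 3 → need 3² = 9 times as many samples.

Current: n = 86, width = 7.05
New: n = 774, width ≈ 2.30

Width reduced by factor of 7.05/2.30 = 3.07.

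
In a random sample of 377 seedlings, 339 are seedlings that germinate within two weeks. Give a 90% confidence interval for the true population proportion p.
(0.874, 0.925)

Proportion CI:
p̂ = 339/377 = 0.89920
SE = √(p̂(1-p̂)/n) = √(0.89920 · 0.10080 / 377) = 0.01551

z* = 1.645
Margin = z* · SE = 1.645 · 0.01551 = 0.0255

CI: 0.89920 ± 0.0255 = (0.874, 0.925)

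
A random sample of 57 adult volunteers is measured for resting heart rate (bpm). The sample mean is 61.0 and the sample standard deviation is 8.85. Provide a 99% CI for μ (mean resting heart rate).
(57.87, 64.13)

t-interval (σ unknown):
df = n - 1 = 56
t* = 2.667 for 99% confidence

Margin of error = t* · s/√n = 2.667 · 8.85/√57 = 3.13

CI: (57.87, 64.13)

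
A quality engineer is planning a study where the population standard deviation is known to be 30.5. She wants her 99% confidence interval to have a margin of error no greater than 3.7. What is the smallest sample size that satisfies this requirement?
n ≥ 451

For margin E ≤ 3.7:
n ≥ (z* · σ / E)²
n ≥ (2.576 · 30.5 / 3.7)²
n ≥ 450.91

Minimum n = 451 (rounding up)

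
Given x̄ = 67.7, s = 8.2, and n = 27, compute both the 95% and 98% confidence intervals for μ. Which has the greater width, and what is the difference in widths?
98% CI is wider by 1.33

df = 26
95% CI: t* = 2.056, (64.46, 70.94), width = 2 · t* · s/√n = 6.49
98% CI: t* = 2.479, (63.79, 71.61), width = 2 · t* · s/√n = 7.82

The 98% CI is wider by 7.82 - 6.49 = 1.33.
Higher confidence requires a wider interval.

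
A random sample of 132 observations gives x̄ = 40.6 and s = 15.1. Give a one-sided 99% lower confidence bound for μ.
μ ≥ 37.50

Lower bound (one-sided):
t* = 2.355 (one-sided for 99%)
Lower bound = x̄ - t* · s/√n = 40.6 - 2.355 · 15.1/√132 = 37.50

We are 99% confident that μ ≥ 37.50.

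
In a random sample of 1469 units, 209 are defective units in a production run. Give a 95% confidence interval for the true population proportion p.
(0.124, 0.160)

Proportion CI:
p̂ = 209/1469 = 0.14227
SE = √(p̂(1-p̂)/n) = √(0.14227 · 0.85773 / 1469) = 0.00911

z* = 1.960
Margin = z* · SE = 1.960 · 0.00911 = 0.0179

CI: 0.14227 ± 0.0179 = (0.124, 0.160)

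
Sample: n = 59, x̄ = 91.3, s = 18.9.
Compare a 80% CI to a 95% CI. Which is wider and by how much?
95% CI is wider by 3.47

df = 58
80% CI: t* = 1.296, (88.11, 94.49), width = 2 · t* · s/√n = 6.38
95% CI: t* = 2.002, (86.37, 96.23), width = 2 · t* · s/√n = 9.85

The 95% CI is wider by 9.85 - 6.38 = 3.47.
Higher confidence requires a wider interval.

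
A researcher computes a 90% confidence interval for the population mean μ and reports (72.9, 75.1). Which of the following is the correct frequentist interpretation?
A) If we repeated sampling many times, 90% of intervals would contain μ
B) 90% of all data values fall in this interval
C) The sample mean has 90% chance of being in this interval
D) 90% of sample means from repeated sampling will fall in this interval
A

A) Correct — this is the frequentist long-run coverage interpretation.
B) Wrong — a CI is about the parameter μ, not individual data values.
C) Wrong — x̄ is observed and sits in the interval by construction.
D) Wrong — coverage applies to intervals containing μ, not to future x̄ values.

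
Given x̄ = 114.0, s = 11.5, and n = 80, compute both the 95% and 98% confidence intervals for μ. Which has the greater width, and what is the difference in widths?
98% CI is wider by 0.98

df = 79
95% CI: t* = 1.990, (111.44, 116.56), width = 2 · t* · s/√n = 5.12
98% CI: t* = 2.374, (110.95, 117.05), width = 2 · t* · s/√n = 6.10

The 98% CI is wider by 6.10 - 5.12 = 0.98.
Higher confidence requires a wider interval.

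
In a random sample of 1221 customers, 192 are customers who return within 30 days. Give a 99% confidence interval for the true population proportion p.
(0.130, 0.184)

Proportion CI:
p̂ = 192/1221 = 0.15725
SE = √(p̂(1-p̂)/n) = √(0.15725 · 0.84275 / 1221) = 0.01042

z* = 2.576
Margin = z* · SE = 2.576 · 0.01042 = 0.0268

CI: 0.15725 ± 0.0268 = (0.130, 0.184)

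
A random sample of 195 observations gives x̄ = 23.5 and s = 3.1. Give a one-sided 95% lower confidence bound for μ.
μ ≥ 23.13

Lower bound (one-sided):
t* = 1.653 (one-sided for 95%)
Lower bound = x̄ - t* · s/√n = 23.5 - 1.653 · 3.1/√195 = 23.13

We are 95% confident that μ ≥ 23.13.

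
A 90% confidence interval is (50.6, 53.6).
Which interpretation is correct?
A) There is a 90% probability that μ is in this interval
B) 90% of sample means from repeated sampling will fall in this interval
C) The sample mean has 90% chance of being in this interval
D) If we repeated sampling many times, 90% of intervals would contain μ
D

A) Wrong — μ is fixed; the randomness lives in the interval, not in μ.
B) Wrong — coverage applies to intervals containing μ, not to future x̄ values.
C) Wrong — x̄ is observed and sits in the interval by construction.
D) Correct — this is the frequentist long-run coverage interpretation.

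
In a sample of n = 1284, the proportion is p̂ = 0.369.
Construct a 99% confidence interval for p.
(0.334, 0.404)

Proportion CI:
SE = √(p̂(1-p̂)/n) = √(0.369 · 0.631 / 1284) = 0.01347

z* = 2.576
Margin = z* · SE = 2.576 · 0.01347 = 0.0347

CI: 0.369 ± 0.0347 = (0.334, 0.404)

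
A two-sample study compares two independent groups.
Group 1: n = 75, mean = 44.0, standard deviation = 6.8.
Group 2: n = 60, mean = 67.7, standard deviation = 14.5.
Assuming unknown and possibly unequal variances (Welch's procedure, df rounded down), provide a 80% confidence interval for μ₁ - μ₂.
(-26.32, -21.08)

Difference: x̄₁ - x̄₂ = -23.70
SE = √(s₁²/n₁ + s₂²/n₂) = √(6.8²/75 + 14.5²/60) = 2.0300
df = 79.62 → 79 (Welch–Satterthwaite, rounded down)
t* = 1.292

CI: -23.70 ± 1.292 · 2.0300 = -23.70 ± 2.62 = (-26.32, -21.08)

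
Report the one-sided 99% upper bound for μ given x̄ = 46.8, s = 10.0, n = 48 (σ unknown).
μ ≤ 50.28

Upper bound (one-sided):
t* = 2.408 (one-sided for 99%)
Upper bound = x̄ + t* · s/√n = 46.8 + 2.408 · 10.0/√48 = 50.28

We are 99% confident that μ ≤ 50.28.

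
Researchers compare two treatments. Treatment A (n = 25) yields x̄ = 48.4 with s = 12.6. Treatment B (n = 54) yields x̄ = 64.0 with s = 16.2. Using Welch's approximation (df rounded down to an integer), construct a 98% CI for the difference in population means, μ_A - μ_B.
(-23.61, -7.59)

Difference: x̄₁ - x̄₂ = -15.60
SE = √(s₁²/n₁ + s₂²/n₂) = √(12.6²/25 + 16.2²/54) = 3.3482
df = 59.11 → 59 (Welch–Satterthwaite, rounded down)
t* = 2.391

CI: -15.60 ± 2.391 · 3.3482 = -15.60 ± 8.01 = (-23.61, -7.59)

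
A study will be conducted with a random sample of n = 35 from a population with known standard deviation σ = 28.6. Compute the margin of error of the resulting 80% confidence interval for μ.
Margin of error = 6.20

Margin of error = z* · σ/√n
= 1.282 · 28.6/√35
= 1.282 · 28.6/5.9161
= 6.20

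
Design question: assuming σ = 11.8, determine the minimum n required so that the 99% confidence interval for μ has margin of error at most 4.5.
n ≥ 46

For margin E ≤ 4.5:
n ≥ (z* · σ / E)²
n ≥ (2.576 · 11.8 / 4.5)²
n ≥ 45.63

Minimum n = 46 (rounding up)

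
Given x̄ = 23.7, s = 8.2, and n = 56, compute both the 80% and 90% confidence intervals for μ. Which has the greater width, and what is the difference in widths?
90% CI is wider by 0.83

df = 55
80% CI: t* = 1.297, (22.28, 25.12), width = 2 · t* · s/√n = 2.84
90% CI: t* = 1.673, (21.87, 25.53), width = 2 · t* · s/√n = 3.67

The 90% CI is wider by 3.67 - 2.84 = 0.83.
Higher confidence requires a wider interval.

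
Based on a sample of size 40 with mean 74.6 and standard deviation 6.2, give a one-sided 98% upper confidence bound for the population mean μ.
μ ≤ 76.68

Upper bound (one-sided):
t* = 2.125 (one-sided for 98%)
Upper bound = x̄ + t* · s/√n = 74.6 + 2.125 · 6.2/√40 = 76.68

We are 98% confident that μ ≤ 76.68.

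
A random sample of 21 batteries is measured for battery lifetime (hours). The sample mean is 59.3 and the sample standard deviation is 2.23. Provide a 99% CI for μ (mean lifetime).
(57.92, 60.68)

t-interval (σ unknown):
df = n - 1 = 20
t* = 2.845 for 99% confidence

Margin of error = t* · s/√n = 2.845 · 2.23/√21 = 1.38

CI: (57.92, 60.68)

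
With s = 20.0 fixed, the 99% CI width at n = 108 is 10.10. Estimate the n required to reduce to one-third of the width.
n ≈ 972

CI width ∝ 1/√n
To reduce width by factor 3, need √n to grow by 3 → need 3² = 9 times as many samples.

Current: n = 108, width = 10.10
New: n = 972, width ≈ 3.31

Width reduced by factor of 10.10/3.31 = 3.05.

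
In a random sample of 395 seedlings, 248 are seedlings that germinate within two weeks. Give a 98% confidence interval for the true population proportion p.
(0.571, 0.684)

Proportion CI:
p̂ = 248/395 = 0.62785
SE = √(p̂(1-p̂)/n) = √(0.62785 · 0.37215 / 395) = 0.02432

z* = 2.326
Margin = z* · SE = 2.326 · 0.02432 = 0.0566

CI: 0.62785 ± 0.0566 = (0.571, 0.684)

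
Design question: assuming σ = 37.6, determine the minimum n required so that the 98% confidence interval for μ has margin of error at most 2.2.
n ≥ 1581

For margin E ≤ 2.2:
n ≥ (z* · σ / E)²
n ≥ (2.326 · 37.6 / 2.2)²
n ≥ 1580.34

Minimum n = 1581 (rounding up)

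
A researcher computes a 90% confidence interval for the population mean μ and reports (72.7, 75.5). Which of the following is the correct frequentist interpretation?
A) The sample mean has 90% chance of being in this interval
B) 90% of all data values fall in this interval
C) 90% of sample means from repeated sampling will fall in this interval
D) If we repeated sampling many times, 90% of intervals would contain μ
D

A) Wrong — x̄ is observed and sits in the interval by construction.
B) Wrong — a CI is about the parameter μ, not individual data values.
C) Wrong — coverage applies to intervals containing μ, not to future x̄ values.
D) Correct — this is the frequentist long-run coverage interpretation.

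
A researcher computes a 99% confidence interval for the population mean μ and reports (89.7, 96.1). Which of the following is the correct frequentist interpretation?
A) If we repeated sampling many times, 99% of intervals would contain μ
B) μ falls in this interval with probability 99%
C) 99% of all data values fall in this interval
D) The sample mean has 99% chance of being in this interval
A

A) Correct — this is the frequentist long-run coverage interpretation.
B) Wrong — μ is fixed; the randomness lives in the interval, not in μ.
C) Wrong — a CI is about the parameter μ, not individual data values.
D) Wrong — x̄ is observed and sits in the interval by construction.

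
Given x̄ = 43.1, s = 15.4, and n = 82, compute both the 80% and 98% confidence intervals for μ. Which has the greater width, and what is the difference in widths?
98% CI is wider by 3.68

df = 81
80% CI: t* = 1.292, (40.90, 45.30), width = 2 · t* · s/√n = 4.39
98% CI: t* = 2.373, (39.06, 47.14), width = 2 · t* · s/√n = 8.07

The 98% CI is wider by 8.07 - 4.39 = 3.68.
Higher confidence requires a wider interval.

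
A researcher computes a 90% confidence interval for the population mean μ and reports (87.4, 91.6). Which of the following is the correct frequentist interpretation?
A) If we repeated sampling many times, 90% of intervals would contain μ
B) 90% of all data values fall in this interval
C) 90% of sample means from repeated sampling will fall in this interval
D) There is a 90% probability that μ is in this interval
A

A) Correct — this is the frequentist long-run coverage interpretation.
B) Wrong — a CI is about the parameter μ, not individual data values.
C) Wrong — coverage applies to intervals containing μ, not to future x̄ values.
D) Wrong — μ is fixed; the randomness lives in the interval, not in μ.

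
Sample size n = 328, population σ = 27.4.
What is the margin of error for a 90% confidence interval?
Margin of error = 2.49

Margin of error = z* · σ/√n
= 1.645 · 27.4/√328
= 1.645 · 27.4/18.1108
= 2.49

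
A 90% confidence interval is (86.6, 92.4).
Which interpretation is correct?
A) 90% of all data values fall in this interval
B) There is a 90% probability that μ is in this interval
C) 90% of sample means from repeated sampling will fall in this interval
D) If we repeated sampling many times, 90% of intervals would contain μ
D

A) Wrong — a CI is about the parameter μ, not individual data values.
B) Wrong — μ is fixed; the randomness lives in the interval, not in μ.
C) Wrong — coverage applies to intervals containing μ, not to future x̄ values.
D) Correct — this is the frequentist long-run coverage interpretation.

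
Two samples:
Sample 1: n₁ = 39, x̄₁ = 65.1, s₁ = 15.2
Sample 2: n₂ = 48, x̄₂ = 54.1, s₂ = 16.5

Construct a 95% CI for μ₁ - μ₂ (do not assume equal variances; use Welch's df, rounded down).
(4.23, 17.77)

Difference: x̄₁ - x̄₂ = 11.00
SE = √(s₁²/n₁ + s₂²/n₂) = √(15.2²/39 + 16.5²/48) = 3.4053
df = 83.62 → 83 (Welch–Satterthwaite, rounded down)
t* = 1.989

CI: 11.00 ± 1.989 · 3.4053 = 11.00 ± 6.77 = (4.23, 17.77)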